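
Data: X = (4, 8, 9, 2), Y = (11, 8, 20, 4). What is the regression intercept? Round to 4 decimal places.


a = ybar - b*xbar, where b = sum((xi-xbar)(yi-ybar)) / sum((xi-xbar)^2)
n = 4, xbar = 23/4 = 5.75, ybar = 43/4 = 10.75
Sxy = sum((xi-xbar)(yi-ybar)) = 48.75
Sxx = sum((xi-xbar)^2) = 32.75
b = Sxy / Sxx = 195/131 ≈ 1.488550
a = 10.75 - 1.488550 * 5.75 = 287/131 ≈ 2.190840

2.1908


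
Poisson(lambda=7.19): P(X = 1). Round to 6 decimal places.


P = e^(-lam) * lam^k / k!
e^(-7.19) ≈ 0.0007540891
lam^k = 7.19^1 = 7.19
k! = 1! = 1
P = 0.0007540891 * 7.19 / 1 ≈ 0.005422

0.005422


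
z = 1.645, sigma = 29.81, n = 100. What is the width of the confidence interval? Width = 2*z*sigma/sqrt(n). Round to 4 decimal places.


width = 2*z*sigma/sqrt(n)
2*z*sigma = 2 * 1.645 * 29.81 = 98.0749
sqrt(100) = 10
width = 98.0749 / 10 = 9.80749

9.8075


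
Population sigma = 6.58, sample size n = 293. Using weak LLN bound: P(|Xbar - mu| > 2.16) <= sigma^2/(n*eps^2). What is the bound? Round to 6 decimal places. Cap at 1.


bound = min(1, sigma^2/(n*eps^2))
sigma^2 = 6.58^2 = 43.2964
n*eps^2 = 293 * 2.16^2 = 293 * 4.6656 = 1367.0208
sigma^2/(n*eps^2) = 43.2964 / 1367.0208 ≈ 0.03167209

0.031672


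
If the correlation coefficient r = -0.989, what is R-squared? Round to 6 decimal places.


R^2 = r^2 = (-0.989)^2 = 0.978121

0.978121


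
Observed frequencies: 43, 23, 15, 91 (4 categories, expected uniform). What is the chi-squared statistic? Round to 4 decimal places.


chi2 = sum((O-E)^2/E), E = total/4
total = 172, E = 172/4 = 43
(43 - 43)^2 / 43 = 0 / 43 = 0
(23 - 43)^2 / 43 = 400 / 43 = 400/43 ≈ 9.302326
(15 - 43)^2 / 43 = 784 / 43 = 784/43 ≈ 18.232558
(91 - 43)^2 / 43 = 2304 / 43 = 2304/43 ≈ 53.581395
chi2 = 3488/43 ≈ 81.116279

81.1163


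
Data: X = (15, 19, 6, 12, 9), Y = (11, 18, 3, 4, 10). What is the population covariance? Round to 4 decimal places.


Cov = (1/n)*sum((xi-xbar)(yi-ybar))
n = 5, xbar = 61/5 = 12.2, ybar = 46/5 = 9.2
sum((xi-xbar)(yi-ybar)) = 101.8
Cov = 101.8 / 5 = 20.36

20.3600


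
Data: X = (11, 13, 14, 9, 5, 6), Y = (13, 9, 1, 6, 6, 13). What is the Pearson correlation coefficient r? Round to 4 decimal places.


r = sum((xi-xbar)(yi-ybar)) / sqrt(sum((xi-xbar)^2) * sum((yi-ybar)^2))
n = 6, xbar = 58/6 = 29/3 ≈ 9.666667, ybar = 48/6 = 8
Sxy = sum((xi-xbar)(yi-ybar)) = -28
Sxx = sum((xi-xbar)^2) = 202/3 ≈ 67.333333
Syy = sum((yi-ybar)^2) = 108
sqrt(Sxx*Syy) ≈ 85.276022
r = Sxy / sqrt(Sxx*Syy) = -28 / 85.276022 ≈ -0.328346

-0.3283


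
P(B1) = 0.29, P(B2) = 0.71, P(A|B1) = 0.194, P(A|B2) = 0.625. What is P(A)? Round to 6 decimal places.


P(A) = P(A|B1)*P(B1) + P(A|B2)*P(B2)
P(A|B1)*P(B1) = 0.194 * 0.29 = 0.05626
P(A|B2)*P(B2) = 0.625 * 0.71 = 0.44375
P(A) = 0.05626 + 0.44375 = 0.50001

0.500010


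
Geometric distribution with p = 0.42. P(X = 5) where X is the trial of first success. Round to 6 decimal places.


P = (1-p)^(k-1) * p
(1-p)^(k-1) = 0.58^4 ≈ 0.1131650
P = 0.1131650 * 0.42 ≈ 0.04752928

0.047529


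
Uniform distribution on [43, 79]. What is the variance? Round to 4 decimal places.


Var = (b-a)^2 / 12
(b-a)^2 = (79 - 43)^2 = 1296
Var = 1296/12 = 108

108.0000


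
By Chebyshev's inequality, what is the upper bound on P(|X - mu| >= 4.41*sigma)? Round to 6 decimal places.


P <= 1/k^2
k^2 = 4.41^2 = 19.4481
1/k^2 = 1 / 19.4481 ≈ 0.05141890

0.051419


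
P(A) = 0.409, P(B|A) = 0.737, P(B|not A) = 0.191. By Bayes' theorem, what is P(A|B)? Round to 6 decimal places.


P(A|B) = P(B|A)*P(A) / P(B), P(B) = P(B|A)*P(A) + P(B|not A)*P(not A)
P(B|A)*P(A) = 0.737 * 0.409 = 0.301433
P(B|not A)*P(not A) = 0.191 * 0.591 = 0.112881
P(B) = 0.301433 + 0.112881 = 0.414314
P(A|B) = 0.301433 / 0.414314 ≈ 0.72754722

0.727547


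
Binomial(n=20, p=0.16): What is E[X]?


E[X] = n*p = 20 * 0.16 = 3.2

3.2


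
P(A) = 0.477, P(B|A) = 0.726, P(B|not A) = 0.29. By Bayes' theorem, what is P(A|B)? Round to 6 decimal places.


P(A|B) = P(B|A)*P(A) / P(B), P(B) = P(B|A)*P(A) + P(B|not A)*P(not A)
P(B|A)*P(A) = 0.726 * 0.477 = 0.346302
P(B|not A)*P(not A) = 0.29 * 0.523 = 0.15167
P(B) = 0.346302 + 0.15167 = 0.497972
P(A|B) = 0.346302 / 0.497972 ≈ 0.69542464

0.695425


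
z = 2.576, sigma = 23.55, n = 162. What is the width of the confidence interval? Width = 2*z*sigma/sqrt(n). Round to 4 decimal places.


width = 2*z*sigma/sqrt(n)
2*z*sigma = 2 * 2.576 * 23.55 = 121.3296
sqrt(162) ≈ 12.727922
width = 121.3296 / 12.727922 ≈ 9.532554

9.5326


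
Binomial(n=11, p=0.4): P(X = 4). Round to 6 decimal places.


P = C(n,k) * p^k * (1-p)^(n-k)
C(11,4) = 330
p^k = 0.4^4 = 0.0256
(1-p)^(n-k) = 0.6^7 = 0.0279936
P = 330 * 0.0256 * 0.0279936 ≈ 0.236490

0.236490


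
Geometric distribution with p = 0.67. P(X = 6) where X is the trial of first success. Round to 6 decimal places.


P = (1-p)^(k-1) * p
(1-p)^(k-1) = 0.33^5 ≈ 0.003913539
P = 0.003913539 * 0.67 ≈ 0.002622071

0.002622


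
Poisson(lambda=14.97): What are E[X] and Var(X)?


E[X] = Var(X) = lambda = 14.97

14.97, 14.97


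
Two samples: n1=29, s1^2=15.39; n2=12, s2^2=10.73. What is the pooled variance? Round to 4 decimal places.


sp^2 = ((n1-1)*s1^2 + (n2-1)*s2^2)/(n1+n2-2)
(n1-1)*s1^2 = 28 * 15.39 = 430.92
(n2-1)*s2^2 = 11 * 10.73 = 118.03
numerator = 430.92 + 118.03 = 548.95
n1+n2-2 = 39
sp^2 = 548.95 / 39 = 10979/780 ≈ 14.075641

14.0756


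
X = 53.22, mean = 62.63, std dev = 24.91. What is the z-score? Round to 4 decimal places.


z = (X - mu) / sigma
X - mu = 53.22 - 62.63 = -9.41
z = -9.41 / 24.91 = -941/2491 ≈ -0.377760

-0.3778


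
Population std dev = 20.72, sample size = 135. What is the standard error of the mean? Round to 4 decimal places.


SE = sigma / sqrt(n)
sqrt(135) ≈ 11.618950
SE = 20.72 / 11.618950 ≈ 1.783294

1.7833


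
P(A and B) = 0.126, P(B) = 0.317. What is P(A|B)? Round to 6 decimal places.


P(A|B) = P(A and B) / P(B) = 0.126 / 0.317 = 126/317 ≈ 0.39747634

0.397476


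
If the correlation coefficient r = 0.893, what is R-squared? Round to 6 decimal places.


R^2 = r^2 = (0.893)^2 = 0.797449

0.797449


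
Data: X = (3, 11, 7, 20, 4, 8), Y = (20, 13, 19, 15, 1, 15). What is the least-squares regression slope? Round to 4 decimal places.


b = sum((xi-xbar)(yi-ybar)) / sum((xi-xbar)^2)
n = 6, xbar = 53/6 ≈ 8.833333, ybar = 83/6 ≈ 13.833333
Sxy = sum((xi-xbar)(yi-ybar)) = 161/6 ≈ 26.833333
Sxx = sum((xi-xbar)^2) = 1145/6 ≈ 190.833333
b = Sxy / Sxx = 161/1145 ≈ 0.140611

0.1406


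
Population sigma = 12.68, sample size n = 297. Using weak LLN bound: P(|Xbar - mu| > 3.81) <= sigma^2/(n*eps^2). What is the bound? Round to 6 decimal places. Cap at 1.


bound = min(1, sigma^2/(n*eps^2))
sigma^2 = 12.68^2 = 160.7824
n*eps^2 = 297 * 3.81^2 = 297 * 14.5161 = 4311.2817
sigma^2/(n*eps^2) = 160.7824 / 4311.2817 ≈ 0.03729341

0.037293


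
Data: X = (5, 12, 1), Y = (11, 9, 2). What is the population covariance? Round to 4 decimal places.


Cov = (1/n)*sum((xi-xbar)(yi-ybar))
n = 3, xbar = 18/3 = 6, ybar = 22/3 ≈ 7.333333
sum((xi-xbar)(yi-ybar)) = 33
Cov = 33 / 3 = 11

11.0000


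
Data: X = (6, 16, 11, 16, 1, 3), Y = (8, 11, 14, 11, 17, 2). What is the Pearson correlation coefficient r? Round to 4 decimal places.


r = sum((xi-xbar)(yi-ybar)) / sqrt(sum((xi-xbar)^2) * sum((yi-ybar)^2))
n = 6, xbar = 53/6 ≈ 8.833333, ybar = 63/6 = 10.5
Sxy = sum((xi-xbar)(yi-ybar)) = 20.5
Sxx = sum((xi-xbar)^2) = 1265/6 ≈ 210.833333
Syy = sum((yi-ybar)^2) = 133.5
sqrt(Sxx*Syy) ≈ 167.768442
r = Sxy / sqrt(Sxx*Syy) = 20.5 / 167.768442 ≈ 0.122192

0.1222


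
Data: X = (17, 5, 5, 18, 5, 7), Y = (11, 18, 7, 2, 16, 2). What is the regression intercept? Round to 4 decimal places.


a = ybar - b*xbar, where b = sum((xi-xbar)(yi-ybar)) / sum((xi-xbar)^2)
n = 6, xbar = 57/6 = 9.5, ybar = 56/6 = 28/3 ≈ 9.333333
Sxy = sum((xi-xbar)(yi-ybar)) = -90
Sxx = sum((xi-xbar)^2) = 195.5
b = Sxy / Sxx = -180/391 ≈ -0.460358
a = 9.333333 - (-0.460358) * 9.5 = 16078/1173 ≈ 13.706735

13.7067


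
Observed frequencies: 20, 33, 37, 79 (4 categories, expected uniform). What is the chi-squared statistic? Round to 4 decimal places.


chi2 = sum((O-E)^2/E), E = total/4
total = 169, E = 169/4 = 42.25
(20 - 42.25)^2 / 42.25 = 495.0625 / 42.25 = 7921/676 ≈ 11.717456
(33 - 42.25)^2 / 42.25 = 85.5625 / 42.25 = 1369/676 ≈ 2.025148
(37 - 42.25)^2 / 42.25 = 27.5625 / 42.25 = 441/676 ≈ 0.652367
(79 - 42.25)^2 / 42.25 = 1350.5625 / 42.25 = 21609/676 ≈ 31.965976
chi2 = 7835/169 ≈ 46.360947

46.3609


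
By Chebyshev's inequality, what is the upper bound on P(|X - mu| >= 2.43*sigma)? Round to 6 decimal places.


P <= 1/k^2
k^2 = 2.43^2 = 5.9049
1/k^2 = 1 / 5.9049 ≈ 0.16935088

0.169351


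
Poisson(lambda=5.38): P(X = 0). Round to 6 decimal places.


P = e^(-lam) * lam^k / k!
e^(-5.38) ≈ 0.004607822
lam^k = 5.38^0 = 1
k! = 0! = 1
P = 0.004607822 * 1 / 1 ≈ 0.004608

0.004608


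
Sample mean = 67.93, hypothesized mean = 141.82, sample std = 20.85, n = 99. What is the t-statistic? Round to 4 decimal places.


t = (xbar - mu0) / (s/sqrt(n))
xbar - mu0 = 67.93 - 141.82 = -73.89
sqrt(99) ≈ 9.94987437
s/sqrt(n) = 20.85 / 9.94987437 ≈ 2.09550384
t = -73.89 / 2.09550384 ≈ -35.261209

-35.2612


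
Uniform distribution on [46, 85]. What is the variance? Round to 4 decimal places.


Var = (b-a)^2 / 12
(b-a)^2 = (85 - 46)^2 = 1521
Var = 1521/12 = 126.75

126.7500


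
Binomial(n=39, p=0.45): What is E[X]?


E[X] = n*p = 39 * 0.45 = 17.55

17.55


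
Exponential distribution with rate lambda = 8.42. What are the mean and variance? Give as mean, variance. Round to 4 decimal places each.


mean = 1/lam, var = 1/lam^2
mean = 1 / 8.42 = 50/421 ≈ 0.118765
lam^2 = 8.42^2 = 70.8964
var = 1 / 70.8964 ≈ 0.014105

0.1188, 0.0141


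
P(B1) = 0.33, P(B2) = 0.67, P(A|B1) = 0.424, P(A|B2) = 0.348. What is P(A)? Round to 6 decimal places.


P(A) = P(A|B1)*P(B1) + P(A|B2)*P(B2)
P(A|B1)*P(B1) = 0.424 * 0.33 = 0.13992
P(A|B2)*P(B2) = 0.348 * 0.67 = 0.23316
P(A) = 0.13992 + 0.23316 = 0.37308

0.373080


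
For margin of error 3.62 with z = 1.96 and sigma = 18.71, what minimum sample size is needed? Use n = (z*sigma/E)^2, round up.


z*sigma/E = 1.96 * 18.71 / 3.62 = 91679/9050 ≈ 10.130276
(z*sigma/E)^2 ≈ 102.622497
round up: n = 103

103


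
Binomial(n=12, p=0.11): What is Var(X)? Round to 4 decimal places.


Var = n*p*(1-p) = 12 * 0.11 * 0.89 = 1.1748

1.1748


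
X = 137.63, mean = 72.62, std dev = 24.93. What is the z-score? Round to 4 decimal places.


z = (X - mu) / sigma
X - mu = 137.63 - 72.62 = 65.01
z = 65.01 / 24.93 = 2167/831 ≈ 2.607702

2.6077


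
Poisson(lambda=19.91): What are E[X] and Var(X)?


E[X] = Var(X) = lambda = 19.91

19.91, 19.91


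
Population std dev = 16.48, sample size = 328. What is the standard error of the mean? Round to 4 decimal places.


SE = sigma / sqrt(n)
sqrt(328) ≈ 18.110770
SE = 16.48 / 18.110770 ≈ 0.909956

0.9100


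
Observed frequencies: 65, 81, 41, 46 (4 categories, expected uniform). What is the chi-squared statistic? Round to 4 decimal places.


chi2 = sum((O-E)^2/E), E = total/4
total = 233, E = 233/4 = 58.25
(65 - 58.25)^2 / 58.25 = 45.5625 / 58.25 = 729/932 ≈ 0.782189
(81 - 58.25)^2 / 58.25 = 517.5625 / 58.25 = 8281/932 ≈ 8.885193
(41 - 58.25)^2 / 58.25 = 297.5625 / 58.25 = 4761/932 ≈ 5.108369
(46 - 58.25)^2 / 58.25 = 150.0625 / 58.25 = 2401/932 ≈ 2.576180
chi2 = 4043/233 ≈ 17.351931

17.3519


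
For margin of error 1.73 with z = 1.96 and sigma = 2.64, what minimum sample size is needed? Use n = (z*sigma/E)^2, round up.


z*sigma/E = 1.96 * 2.64 / 1.73 = 12936/4325 ≈ 2.990983
(z*sigma/E)^2 ≈ 8.945977
round up: n = 9

9


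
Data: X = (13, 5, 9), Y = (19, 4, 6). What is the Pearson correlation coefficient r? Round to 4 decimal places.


r = sum((xi-xbar)(yi-ybar)) / sqrt(sum((xi-xbar)^2) * sum((yi-ybar)^2))
n = 3, xbar = 27/3 = 9, ybar = 29/3 ≈ 9.666667
Sxy = sum((xi-xbar)(yi-ybar)) = 60
Sxx = sum((xi-xbar)^2) = 32
Syy = sum((yi-ybar)^2) = 398/3 ≈ 132.666667
sqrt(Sxx*Syy) ≈ 65.156223
r = Sxy / sqrt(Sxx*Syy) = 60 / 65.156223 ≈ 0.920864

0.9209


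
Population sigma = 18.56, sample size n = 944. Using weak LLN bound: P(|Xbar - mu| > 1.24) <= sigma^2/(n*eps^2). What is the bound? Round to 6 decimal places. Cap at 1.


bound = min(1, sigma^2/(n*eps^2))
sigma^2 = 18.56^2 = 344.4736
n*eps^2 = 944 * 1.24^2 = 944 * 1.5376 = 1451.4944
sigma^2/(n*eps^2) = 344.4736 / 1451.4944 ≈ 0.23732341

0.237323


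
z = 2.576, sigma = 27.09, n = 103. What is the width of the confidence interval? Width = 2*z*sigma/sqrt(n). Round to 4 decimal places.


width = 2*z*sigma/sqrt(n)
2*z*sigma = 2 * 2.576 * 27.09 = 139.56768
sqrt(103) ≈ 10.148892
width = 139.56768 / 10.148892 ≈ 13.752012

13.7520


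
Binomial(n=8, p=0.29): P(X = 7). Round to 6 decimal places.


P = C(n,k) * p^k * (1-p)^(n-k)
C(8,7) = 8
p^k = 0.29^7 ≈ 0.0001724988
(1-p)^(n-k) = 0.71^1 = 0.71
P = 8 * 0.0001724988 * 0.71 ≈ 0.000980

0.000980


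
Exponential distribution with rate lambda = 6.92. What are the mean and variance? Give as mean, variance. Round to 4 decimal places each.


mean = 1/lam, var = 1/lam^2
mean = 1 / 6.92 = 25/173 ≈ 0.144509
lam^2 = 6.92^2 = 47.8864
var = 1 / 47.8864 ≈ 0.020883

0.1445, 0.0209


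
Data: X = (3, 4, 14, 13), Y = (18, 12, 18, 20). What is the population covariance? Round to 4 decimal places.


Cov = (1/n)*sum((xi-xbar)(yi-ybar))
n = 4, xbar = 34/4 = 8.5, ybar = 68/4 = 17
sum((xi-xbar)(yi-ybar)) = 36
Cov = 36 / 4 = 9

9.0000


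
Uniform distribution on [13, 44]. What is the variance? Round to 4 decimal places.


Var = (b-a)^2 / 12
(b-a)^2 = (44 - 13)^2 = 961
Var = 961/12 ≈ 80.083333

80.0833


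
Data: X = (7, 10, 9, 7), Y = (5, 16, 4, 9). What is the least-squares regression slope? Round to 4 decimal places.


b = sum((xi-xbar)(yi-ybar)) / sum((xi-xbar)^2)
n = 4, xbar = 33/4 = 8.25, ybar = 34/4 = 8.5
Sxy = sum((xi-xbar)(yi-ybar)) = 13.5
Sxx = sum((xi-xbar)^2) = 6.75
b = Sxy / Sxx = 2

2.0000


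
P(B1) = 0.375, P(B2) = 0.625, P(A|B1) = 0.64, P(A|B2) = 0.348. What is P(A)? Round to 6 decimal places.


P(A) = P(A|B1)*P(B1) + P(A|B2)*P(B2)
P(A|B1)*P(B1) = 0.64 * 0.375 = 0.24
P(A|B2)*P(B2) = 0.348 * 0.625 = 0.2175
P(A) = 0.24 + 0.2175 = 0.4575

0.457500


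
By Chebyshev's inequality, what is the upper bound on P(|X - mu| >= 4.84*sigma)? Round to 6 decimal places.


P <= 1/k^2
k^2 = 4.84^2 = 23.4256
1/k^2 = 1 / 23.4256 ≈ 0.04268834

0.042688


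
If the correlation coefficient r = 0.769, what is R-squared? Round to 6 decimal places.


R^2 = r^2 = (0.769)^2 = 0.591361

0.591361


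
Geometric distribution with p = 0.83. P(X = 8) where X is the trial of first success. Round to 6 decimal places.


P = (1-p)^(k-1) * p
(1-p)^(k-1) = 0.17^7 ≈ 0.000004103387
P = 0.000004103387 * 0.83 ≈ 0.000003405811

0.000003


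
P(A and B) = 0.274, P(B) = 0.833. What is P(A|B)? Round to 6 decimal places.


P(A|B) = P(A and B) / P(B) = 0.274 / 0.833 = 274/833 ≈ 0.32893157

0.328932


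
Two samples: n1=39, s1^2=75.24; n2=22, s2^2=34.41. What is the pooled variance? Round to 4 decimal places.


sp^2 = ((n1-1)*s1^2 + (n2-1)*s2^2)/(n1+n2-2)
(n1-1)*s1^2 = 38 * 75.24 = 2859.12
(n2-1)*s2^2 = 21 * 34.41 = 722.61
numerator = 2859.12 + 722.61 = 3581.73
n1+n2-2 = 59
sp^2 = 3581.73 / 59 = 358173/5900 ≈ 60.707288

60.7073


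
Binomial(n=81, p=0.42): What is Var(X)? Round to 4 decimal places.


Var = n*p*(1-p) = 81 * 0.42 * 0.58 = 19.7316

19.7316


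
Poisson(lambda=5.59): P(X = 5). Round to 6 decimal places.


P = e^(-lam) * lam^k / k!
e^(-5.59) ≈ 0.003735028
lam^k = 5.59^5 ≈ 5458.320583
k! = 5! = 120
P = 0.003735028 * 5458.320583 / 120 ≈ 0.169891

0.169891


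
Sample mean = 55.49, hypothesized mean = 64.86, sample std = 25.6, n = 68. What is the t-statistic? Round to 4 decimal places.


t = (xbar - mu0) / (s/sqrt(n))
xbar - mu0 = 55.49 - 64.86 = -9.37
sqrt(68) ≈ 8.24621125
s/sqrt(n) = 25.6 / 8.24621125 ≈ 3.10445600
t = -9.37 / 3.10445600 ≈ -3.018242

-3.0182


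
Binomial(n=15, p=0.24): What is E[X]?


E[X] = n*p = 15 * 0.24 = 3.6

3.6


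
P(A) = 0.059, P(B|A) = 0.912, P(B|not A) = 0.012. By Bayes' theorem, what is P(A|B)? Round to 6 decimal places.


P(A|B) = P(B|A)*P(A) / P(B), P(B) = P(B|A)*P(A) + P(B|not A)*P(not A)
P(B|A)*P(A) = 0.912 * 0.059 = 0.053808
P(B|not A)*P(not A) = 0.012 * 0.941 = 0.011292
P(B) = 0.053808 + 0.011292 = 0.0651
P(A|B) = 0.053808 / 0.0651 = 4484/5425 ≈ 0.82654378

0.826544


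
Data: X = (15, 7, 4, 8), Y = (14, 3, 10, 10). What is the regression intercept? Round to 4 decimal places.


a = ybar - b*xbar, where b = sum((xi-xbar)(yi-ybar)) / sum((xi-xbar)^2)
n = 4, xbar = 34/4 = 8.5, ybar = 37/4 = 9.25
Sxy = sum((xi-xbar)(yi-ybar)) = 36.5
Sxx = sum((xi-xbar)^2) = 65
b = Sxy / Sxx = 73/130 ≈ 0.561538
a = 9.25 - 0.561538 * 8.5 = 291/65 ≈ 4.476923

4.4769


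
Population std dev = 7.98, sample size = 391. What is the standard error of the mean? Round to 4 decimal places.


SE = sigma / sqrt(n)
sqrt(391) ≈ 19.773720
SE = 7.98 / 19.773720 ≈ 0.403566

0.4036


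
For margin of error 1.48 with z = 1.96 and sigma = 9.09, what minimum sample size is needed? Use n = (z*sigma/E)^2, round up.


z*sigma/E = 1.96 * 9.09 / 1.48 = 44541/3700 ≈ 12.038108
(z*sigma/E)^2 ≈ 144.916047
round up: n = 145

145


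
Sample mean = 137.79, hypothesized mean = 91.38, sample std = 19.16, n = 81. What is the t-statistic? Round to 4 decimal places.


t = (xbar - mu0) / (s/sqrt(n))
xbar - mu0 = 137.79 - 91.38 = 46.41
sqrt(81) = 9
s/sqrt(n) = 19.16 / 9 = 479/225 ≈ 2.12888889
t = 46.41 / 2.12888889 = 41769/1916 ≈ 21.800104

21.8001


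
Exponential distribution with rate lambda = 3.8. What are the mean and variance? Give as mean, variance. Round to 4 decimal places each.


mean = 1/lam, var = 1/lam^2
mean = 1 / 3.8 = 5/19 ≈ 0.263158
lam^2 = 3.8^2 = 14.44
var = 1 / 14.44 = 25/361 ≈ 0.069252

0.2632, 0.0693


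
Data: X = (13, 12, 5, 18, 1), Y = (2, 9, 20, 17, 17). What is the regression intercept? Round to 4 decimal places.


a = ybar - b*xbar, where b = sum((xi-xbar)(yi-ybar)) / sum((xi-xbar)^2)
n = 5, xbar = 49/5 = 9.8, ybar = 65/5 = 13
Sxy = sum((xi-xbar)(yi-ybar)) = -80
Sxx = sum((xi-xbar)^2) = 182.8
b = Sxy / Sxx = -200/457 ≈ -0.437637
a = 13 - (-0.437637) * 9.8 = 7901/457 ≈ 17.288840

17.2888


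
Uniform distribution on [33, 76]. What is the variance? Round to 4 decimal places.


Var = (b-a)^2 / 12
(b-a)^2 = (76 - 33)^2 = 1849
Var = 1849/12 ≈ 154.083333

154.0833


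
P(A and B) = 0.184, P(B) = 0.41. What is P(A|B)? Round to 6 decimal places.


P(A|B) = P(A and B) / P(B) = 0.184 / 0.41 = 92/205 ≈ 0.44878049

0.448780


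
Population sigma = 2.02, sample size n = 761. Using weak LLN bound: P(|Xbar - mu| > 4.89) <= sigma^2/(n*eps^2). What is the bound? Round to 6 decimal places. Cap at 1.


bound = min(1, sigma^2/(n*eps^2))
sigma^2 = 2.02^2 = 4.0804
n*eps^2 = 761 * 4.89^2 = 761 * 23.9121 = 18197.1081
sigma^2/(n*eps^2) = 4.0804 / 18197.1081 ≈ 0.00022423

0.000224


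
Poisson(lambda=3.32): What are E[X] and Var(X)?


E[X] = Var(X) = lambda = 3.32

3.32, 3.32


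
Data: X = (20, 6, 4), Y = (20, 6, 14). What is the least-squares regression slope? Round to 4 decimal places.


b = sum((xi-xbar)(yi-ybar)) / sum((xi-xbar)^2)
n = 3, xbar = 30/3 = 10, ybar = 40/3 ≈ 13.333333
Sxy = sum((xi-xbar)(yi-ybar)) = 92
Sxx = sum((xi-xbar)^2) = 152
b = Sxy / Sxx = 23/38 ≈ 0.605263

0.6053


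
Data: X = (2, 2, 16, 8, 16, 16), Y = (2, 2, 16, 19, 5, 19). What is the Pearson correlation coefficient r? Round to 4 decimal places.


r = sum((xi-xbar)(yi-ybar)) / sqrt(sum((xi-xbar)^2) * sum((yi-ybar)^2))
n = 6, xbar = 60/6 = 10, ybar = 63/6 = 10.5
Sxy = sum((xi-xbar)(yi-ybar)) = 170
Sxx = sum((xi-xbar)^2) = 240
Syy = sum((yi-ybar)^2) = 349.5
sqrt(Sxx*Syy) ≈ 289.620441
r = Sxy / sqrt(Sxx*Syy) = 170 / 289.620441 ≈ 0.586975

0.5870


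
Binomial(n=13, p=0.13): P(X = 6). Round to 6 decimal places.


P = C(n,k) * p^k * (1-p)^(n-k)
C(13,6) = 1716
p^k = 0.13^6 = 0.000004826809
(1-p)^(n-k) = 0.87^7 ≈ 0.3772548
P = 1716 * 0.000004826809 * 0.3772548 ≈ 0.003125

0.003125


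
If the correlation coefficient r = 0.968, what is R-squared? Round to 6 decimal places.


R^2 = r^2 = (0.968)^2 = 0.937024

0.937024


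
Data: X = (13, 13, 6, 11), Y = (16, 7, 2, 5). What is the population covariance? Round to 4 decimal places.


Cov = (1/n)*sum((xi-xbar)(yi-ybar))
n = 4, xbar = 43/4 = 10.75, ybar = 30/4 = 7.5
sum((xi-xbar)(yi-ybar)) = 43.5
Cov = 43.5 / 4 = 10.875

10.8750


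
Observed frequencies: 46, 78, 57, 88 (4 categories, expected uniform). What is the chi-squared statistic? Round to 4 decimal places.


chi2 = sum((O-E)^2/E), E = total/4
total = 269, E = 269/4 = 67.25
(46 - 67.25)^2 / 67.25 = 451.5625 / 67.25 = 7225/1076 ≈ 6.714684
(78 - 67.25)^2 / 67.25 = 115.5625 / 67.25 = 1849/1076 ≈ 1.718401
(57 - 67.25)^2 / 67.25 = 105.0625 / 67.25 = 1681/1076 ≈ 1.562268
(88 - 67.25)^2 / 67.25 = 430.5625 / 67.25 = 6889/1076 ≈ 6.402416
chi2 = 4411/269 ≈ 16.397770

16.3978


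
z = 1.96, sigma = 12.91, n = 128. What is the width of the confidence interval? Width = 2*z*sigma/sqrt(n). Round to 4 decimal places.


width = 2*z*sigma/sqrt(n)
2*z*sigma = 2 * 1.96 * 12.91 = 50.6072
sqrt(128) ≈ 11.313708
width = 50.6072 / 11.313708 ≈ 4.473087

4.4731


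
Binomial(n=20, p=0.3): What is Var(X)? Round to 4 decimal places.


Var = n*p*(1-p) = 20 * 0.3 * 0.7 = 4.2

4.2000


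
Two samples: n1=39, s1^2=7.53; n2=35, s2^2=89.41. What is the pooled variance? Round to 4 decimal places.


sp^2 = ((n1-1)*s1^2 + (n2-1)*s2^2)/(n1+n2-2)
(n1-1)*s1^2 = 38 * 7.53 = 286.14
(n2-1)*s2^2 = 34 * 89.41 = 3039.94
numerator = 286.14 + 3039.94 = 3326.08
n1+n2-2 = 72
sp^2 = 3326.08 / 72 = 10394/225 ≈ 46.195556

46.1956


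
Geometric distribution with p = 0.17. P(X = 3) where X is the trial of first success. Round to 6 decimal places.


P = (1-p)^(k-1) * p
(1-p)^(k-1) = 0.83^2 = 0.6889
P = 0.6889 * 0.17 = 0.117113

0.117113


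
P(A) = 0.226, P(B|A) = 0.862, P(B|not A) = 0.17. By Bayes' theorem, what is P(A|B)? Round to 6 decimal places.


P(A|B) = P(B|A)*P(A) / P(B), P(B) = P(B|A)*P(A) + P(B|not A)*P(not A)
P(B|A)*P(A) = 0.862 * 0.226 = 0.194812
P(B|not A)*P(not A) = 0.17 * 0.774 = 0.13158
P(B) = 0.194812 + 0.13158 = 0.326392
P(A|B) = 0.194812 / 0.326392 ≈ 0.59686512

0.596865


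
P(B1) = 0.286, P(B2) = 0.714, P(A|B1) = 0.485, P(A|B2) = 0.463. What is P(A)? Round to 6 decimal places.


P(A) = P(A|B1)*P(B1) + P(A|B2)*P(B2)
P(A|B1)*P(B1) = 0.485 * 0.286 = 0.13871
P(A|B2)*P(B2) = 0.463 * 0.714 = 0.330582
P(A) = 0.13871 + 0.330582 = 0.469292

0.469292


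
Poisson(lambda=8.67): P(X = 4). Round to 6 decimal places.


P = e^(-lam) * lam^k / k!
e^(-8.67) ≈ 0.0001716591
lam^k = 8.67^4 ≈ 5650.363527
k! = 4! = 24
P = 0.0001716591 * 5650.363527 / 24 ≈ 0.040414

0.040414


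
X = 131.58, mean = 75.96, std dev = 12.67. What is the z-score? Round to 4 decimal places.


z = (X - mu) / sigma
X - mu = 131.58 - 75.96 = 55.62
z = 55.62 / 12.67 = 5562/1267 ≈ 4.389897

4.3899


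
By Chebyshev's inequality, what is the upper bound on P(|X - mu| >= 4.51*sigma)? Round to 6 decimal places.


P <= 1/k^2
k^2 = 4.51^2 = 20.3401
1/k^2 = 1 / 20.3401 ≈ 0.04916397

0.049164


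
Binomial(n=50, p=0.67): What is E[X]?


E[X] = n*p = 50 * 0.67 = 33.5

33.5


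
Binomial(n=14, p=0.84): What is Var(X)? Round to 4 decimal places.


Var = n*p*(1-p) = 14 * 0.84 * 0.16 = 1.8816

1.8816


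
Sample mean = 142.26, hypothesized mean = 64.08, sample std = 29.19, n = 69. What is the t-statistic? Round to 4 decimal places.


t = (xbar - mu0) / (s/sqrt(n))
xbar - mu0 = 142.26 - 64.08 = 78.18
sqrt(69) ≈ 8.30662386
s/sqrt(n) = 29.19 / 8.30662386 ≈ 3.51406305
t = 78.18 / 3.51406305 ≈ 22.247751

22.2478


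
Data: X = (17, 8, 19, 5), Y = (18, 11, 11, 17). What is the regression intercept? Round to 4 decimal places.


a = ybar - b*xbar, where b = sum((xi-xbar)(yi-ybar)) / sum((xi-xbar)^2)
n = 4, xbar = 49/4 = 12.25, ybar = 57/4 = 14.25
Sxy = sum((xi-xbar)(yi-ybar)) = -10.25
Sxx = sum((xi-xbar)^2) = 138.75
b = Sxy / Sxx = -41/555 ≈ -0.073874
a = 14.25 - (-0.073874) * 12.25 = 8411/555 ≈ 15.154955

15.1550


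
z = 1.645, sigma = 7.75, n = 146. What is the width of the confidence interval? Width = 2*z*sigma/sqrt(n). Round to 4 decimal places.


width = 2*z*sigma/sqrt(n)
2*z*sigma = 2 * 1.645 * 7.75 = 25.4975
sqrt(146) ≈ 12.083046
width = 25.4975 / 12.083046 ≈ 2.110188

2.1102


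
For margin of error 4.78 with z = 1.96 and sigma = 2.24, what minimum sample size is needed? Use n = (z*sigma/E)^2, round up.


z*sigma/E = 1.96 * 2.24 / 4.78 = 5488/5975 ≈ 0.918494
(z*sigma/E)^2 ≈ 0.843631
round up: n = 1

1


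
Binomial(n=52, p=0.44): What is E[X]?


E[X] = n*p = 52 * 0.44 = 22.88

22.88


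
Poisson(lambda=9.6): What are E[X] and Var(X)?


E[X] = Var(X) = lambda = 9.6

9.6, 9.6


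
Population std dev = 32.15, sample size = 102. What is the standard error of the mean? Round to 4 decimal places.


SE = sigma / sqrt(n)
sqrt(102) ≈ 10.099505
SE = 32.15 / 10.099505 ≈ 3.183324

3.1833


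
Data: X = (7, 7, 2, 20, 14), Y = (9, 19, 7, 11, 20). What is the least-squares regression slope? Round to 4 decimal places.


b = sum((xi-xbar)(yi-ybar)) / sum((xi-xbar)^2)
n = 5, xbar = 50/5 = 10, ybar = 66/5 = 13.2
Sxy = sum((xi-xbar)(yi-ybar)) = 50
Sxx = sum((xi-xbar)^2) = 198
b = Sxy / Sxx = 25/99 ≈ 0.252525

0.2525


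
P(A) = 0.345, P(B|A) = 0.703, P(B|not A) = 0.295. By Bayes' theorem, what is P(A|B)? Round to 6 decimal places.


P(A|B) = P(B|A)*P(A) / P(B), P(B) = P(B|A)*P(A) + P(B|not A)*P(not A)
P(B|A)*P(A) = 0.703 * 0.345 = 0.242535
P(B|not A)*P(not A) = 0.295 * 0.655 = 0.193225
P(B) = 0.242535 + 0.193225 = 0.43576
P(A|B) = 0.242535 / 0.43576 ≈ 0.55657931

0.556579


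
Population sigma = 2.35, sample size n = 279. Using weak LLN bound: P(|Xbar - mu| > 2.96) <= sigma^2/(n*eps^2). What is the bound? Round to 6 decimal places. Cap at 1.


bound = min(1, sigma^2/(n*eps^2))
sigma^2 = 2.35^2 = 5.5225
n*eps^2 = 279 * 2.96^2 = 279 * 8.7616 = 2444.4864
sigma^2/(n*eps^2) = 5.5225 / 2444.4864 ≈ 0.00225917

0.002259


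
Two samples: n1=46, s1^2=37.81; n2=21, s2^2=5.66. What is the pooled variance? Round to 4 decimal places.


sp^2 = ((n1-1)*s1^2 + (n2-1)*s2^2)/(n1+n2-2)
(n1-1)*s1^2 = 45 * 37.81 = 1701.45
(n2-1)*s2^2 = 20 * 5.66 = 113.2
numerator = 1701.45 + 113.2 = 1814.65
n1+n2-2 = 65
sp^2 = 1814.65 / 65 = 36293/1300 ≈ 27.917692

27.9177


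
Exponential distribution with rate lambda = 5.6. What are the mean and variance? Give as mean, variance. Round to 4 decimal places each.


mean = 1/lam, var = 1/lam^2
mean = 1 / 5.6 = 5/28 ≈ 0.178571
lam^2 = 5.6^2 = 31.36
var = 1 / 31.36 = 25/784 ≈ 0.031888

0.1786, 0.0319


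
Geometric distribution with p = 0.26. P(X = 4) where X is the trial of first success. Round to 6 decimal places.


P = (1-p)^(k-1) * p
(1-p)^(k-1) = 0.74^3 = 0.405224
P = 0.405224 * 0.26 ≈ 0.1053582

0.105358


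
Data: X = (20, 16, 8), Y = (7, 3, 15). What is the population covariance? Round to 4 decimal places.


Cov = (1/n)*sum((xi-xbar)(yi-ybar))
n = 3, xbar = 44/3 ≈ 14.666667, ybar = 25/3 ≈ 8.333333
sum((xi-xbar)(yi-ybar)) = -176/3 ≈ -58.666667
Cov = -58.666667 / 3 = -176/9 ≈ -19.555556

-19.5556


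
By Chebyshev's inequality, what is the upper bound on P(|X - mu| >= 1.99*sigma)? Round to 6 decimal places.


P <= 1/k^2
k^2 = 1.99^2 = 3.9601
1/k^2 = 1 / 3.9601 ≈ 0.25251888

0.252519


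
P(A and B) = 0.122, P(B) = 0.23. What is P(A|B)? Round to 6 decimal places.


P(A|B) = P(A and B) / P(B) = 0.122 / 0.23 = 61/115 ≈ 0.53043478

0.530435


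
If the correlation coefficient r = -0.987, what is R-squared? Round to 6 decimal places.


R^2 = r^2 = (-0.987)^2 = 0.974169

0.974169


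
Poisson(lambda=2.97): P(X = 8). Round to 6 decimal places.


P = e^(-lam) * lam^k / k!
e^(-2.97) ≈ 0.05130331
lam^k = 2.97^8 ≈ 6054.127940
k! = 8! = 40320
P = 0.05130331 * 6054.127940 / 40320 ≈ 0.007703

0.007703


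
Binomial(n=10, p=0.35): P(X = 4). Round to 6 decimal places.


P = C(n,k) * p^k * (1-p)^(n-k)
C(10,4) = 210
p^k = 0.35^4 = 0.01500625
(1-p)^(n-k) = 0.65^6 ≈ 0.07541889
P = 210 * 0.01500625 * 0.07541889 ≈ 0.237668

0.237668


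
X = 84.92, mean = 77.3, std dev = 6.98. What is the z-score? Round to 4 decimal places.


z = (X - mu) / sigma
X - mu = 84.92 - 77.3 = 7.62
z = 7.62 / 6.98 = 381/349 ≈ 1.091691

1.0917


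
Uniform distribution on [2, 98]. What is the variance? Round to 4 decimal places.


Var = (b-a)^2 / 12
(b-a)^2 = (98 - 2)^2 = 9216
Var = 9216/12 = 768

768.0000


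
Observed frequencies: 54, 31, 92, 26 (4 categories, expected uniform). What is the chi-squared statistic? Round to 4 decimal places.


chi2 = sum((O-E)^2/E), E = total/4
total = 203, E = 203/4 = 50.75
(54 - 50.75)^2 / 50.75 = 10.5625 / 50.75 = 169/812 ≈ 0.208128
(31 - 50.75)^2 / 50.75 = 390.0625 / 50.75 = 6241/812 ≈ 7.685961
(92 - 50.75)^2 / 50.75 = 1701.5625 / 50.75 = 27225/812 ≈ 33.528325
(26 - 50.75)^2 / 50.75 = 612.5625 / 50.75 = 9801/812 ≈ 12.070197
chi2 = 10859/203 ≈ 53.492611

53.4926


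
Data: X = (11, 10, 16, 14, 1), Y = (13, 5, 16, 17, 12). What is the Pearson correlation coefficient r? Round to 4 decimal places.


r = sum((xi-xbar)(yi-ybar)) / sqrt(sum((xi-xbar)^2) * sum((yi-ybar)^2))
n = 5, xbar = 52/5 = 10.4, ybar = 63/5 = 12.6
Sxy = sum((xi-xbar)(yi-ybar)) = 43.8
Sxx = sum((xi-xbar)^2) = 133.2
Syy = sum((yi-ybar)^2) = 89.2
sqrt(Sxx*Syy) ≈ 109.002018
r = Sxy / sqrt(Sxx*Syy) = 43.8 / 109.002018 ≈ 0.401827

0.4018


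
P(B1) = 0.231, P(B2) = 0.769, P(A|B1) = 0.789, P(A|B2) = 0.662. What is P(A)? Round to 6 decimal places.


P(A) = P(A|B1)*P(B1) + P(A|B2)*P(B2)
P(A|B1)*P(B1) = 0.789 * 0.231 = 0.182259
P(A|B2)*P(B2) = 0.662 * 0.769 = 0.509078
P(A) = 0.182259 + 0.509078 = 0.691337

0.691337


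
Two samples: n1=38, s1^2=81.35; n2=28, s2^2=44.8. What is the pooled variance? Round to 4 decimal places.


sp^2 = ((n1-1)*s1^2 + (n2-1)*s2^2)/(n1+n2-2)
(n1-1)*s1^2 = 37 * 81.35 = 3009.95
(n2-1)*s2^2 = 27 * 44.8 = 1209.6
numerator = 3009.95 + 1209.6 = 4219.55
n1+n2-2 = 64
sp^2 = 4219.55 / 64 = 84391/1280 ≈ 65.930469

65.9305


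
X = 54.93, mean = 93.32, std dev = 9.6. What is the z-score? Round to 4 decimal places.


z = (X - mu) / sigma
X - mu = 54.93 - 93.32 = -38.39
z = -38.39 / 9.6 = -3839/960 ≈ -3.998958

-3.9990


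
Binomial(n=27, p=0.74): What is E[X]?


E[X] = n*p = 27 * 0.74 = 19.98

19.98


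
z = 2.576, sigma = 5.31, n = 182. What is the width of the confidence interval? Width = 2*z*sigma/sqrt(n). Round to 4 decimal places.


width = 2*z*sigma/sqrt(n)
2*z*sigma = 2 * 2.576 * 5.31 = 27.35712
sqrt(182) ≈ 13.490738
width = 27.35712 / 13.490738 ≈ 2.027845

2.0278


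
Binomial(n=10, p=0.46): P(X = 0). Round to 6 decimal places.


P = C(n,k) * p^k * (1-p)^(n-k)
C(10,0) = 1
p^k = 0.46^0 = 1
(1-p)^(n-k) = 0.54^10 ≈ 0.002108325
P = 1 * 1 * 0.002108325 ≈ 0.002108

0.002108


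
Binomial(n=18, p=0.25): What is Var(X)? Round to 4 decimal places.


Var = n*p*(1-p) = 18 * 0.25 * 0.75 = 3.375

3.3750


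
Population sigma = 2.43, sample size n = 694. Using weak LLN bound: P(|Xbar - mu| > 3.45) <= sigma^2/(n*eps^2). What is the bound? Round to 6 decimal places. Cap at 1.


bound = min(1, sigma^2/(n*eps^2))
sigma^2 = 2.43^2 = 5.9049
n*eps^2 = 694 * 3.45^2 = 694 * 11.9025 = 8260.335
sigma^2/(n*eps^2) = 5.9049 / 8260.335 ≈ 0.00071485

0.000715


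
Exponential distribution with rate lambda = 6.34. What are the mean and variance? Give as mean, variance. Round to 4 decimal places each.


mean = 1/lam, var = 1/lam^2
mean = 1 / 6.34 = 50/317 ≈ 0.157729
lam^2 = 6.34^2 = 40.1956
var = 1 / 40.1956 ≈ 0.024878

0.1577, 0.0249


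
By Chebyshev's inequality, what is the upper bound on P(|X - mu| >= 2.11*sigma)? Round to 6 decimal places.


P <= 1/k^2
k^2 = 2.11^2 = 4.4521
1/k^2 = 1 / 4.4521 ≈ 0.22461310

0.224613


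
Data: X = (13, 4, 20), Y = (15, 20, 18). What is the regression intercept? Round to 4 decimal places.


a = ybar - b*xbar, where b = sum((xi-xbar)(yi-ybar)) / sum((xi-xbar)^2)
n = 3, xbar = 37/3 ≈ 12.333333, ybar = 53/3 ≈ 17.666667
Sxy = sum((xi-xbar)(yi-ybar)) = -56/3 ≈ -18.666667
Sxx = sum((xi-xbar)^2) = 386/3 ≈ 128.666667
b = Sxy / Sxx = -28/193 ≈ -0.145078
a = 17.666667 - (-0.145078) * 12.333333 = 3755/193 ≈ 19.455959

19.4560


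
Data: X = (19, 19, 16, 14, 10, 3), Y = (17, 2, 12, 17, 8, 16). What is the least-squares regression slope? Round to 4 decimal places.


b = sum((xi-xbar)(yi-ybar)) / sum((xi-xbar)^2)
n = 6, xbar = 81/6 = 13.5, ybar = 72/6 = 12
Sxy = sum((xi-xbar)(yi-ybar)) = -53
Sxx = sum((xi-xbar)^2) = 189.5
b = Sxy / Sxx = -106/379 ≈ -0.279683

-0.2797


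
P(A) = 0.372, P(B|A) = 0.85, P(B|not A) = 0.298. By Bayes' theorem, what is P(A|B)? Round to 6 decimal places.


P(A|B) = P(B|A)*P(A) / P(B), P(B) = P(B|A)*P(A) + P(B|not A)*P(not A)
P(B|A)*P(A) = 0.85 * 0.372 = 0.3162
P(B|not A)*P(not A) = 0.298 * 0.628 = 0.187144
P(B) = 0.3162 + 0.187144 = 0.503344
P(A|B) = 0.3162 / 0.503344 ≈ 0.62819861

0.628199


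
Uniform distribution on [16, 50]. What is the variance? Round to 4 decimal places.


Var = (b-a)^2 / 12
(b-a)^2 = (50 - 16)^2 = 1156
Var = 1156/12 ≈ 96.333333

96.3333


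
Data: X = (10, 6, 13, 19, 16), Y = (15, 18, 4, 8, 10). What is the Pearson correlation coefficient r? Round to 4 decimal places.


r = sum((xi-xbar)(yi-ybar)) / sqrt(sum((xi-xbar)^2) * sum((yi-ybar)^2))
n = 5, xbar = 64/5 = 12.8, ybar = 55/5 = 11
Sxy = sum((xi-xbar)(yi-ybar)) = -82
Sxx = sum((xi-xbar)^2) = 102.8
Syy = sum((yi-ybar)^2) = 124
sqrt(Sxx*Syy) ≈ 112.903499
r = Sxy / sqrt(Sxx*Syy) = -82 / 112.903499 ≈ -0.726284

-0.7263


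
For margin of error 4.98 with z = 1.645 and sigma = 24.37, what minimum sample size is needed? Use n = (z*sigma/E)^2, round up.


z*sigma/E = 1.645 * 24.37 / 4.98 ≈ 8.049930
(z*sigma/E)^2 ≈ 64.801368
round up: n = 65

65


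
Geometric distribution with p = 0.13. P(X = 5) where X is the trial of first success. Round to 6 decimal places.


P = (1-p)^(k-1) * p
(1-p)^(k-1) = 0.87^4 ≈ 0.5728976
P = 0.5728976 * 0.13 ≈ 0.07447669

0.074477


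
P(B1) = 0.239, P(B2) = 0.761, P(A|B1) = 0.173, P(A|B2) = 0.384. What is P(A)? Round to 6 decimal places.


P(A) = P(A|B1)*P(B1) + P(A|B2)*P(B2)
P(A|B1)*P(B1) = 0.173 * 0.239 = 0.041347
P(A|B2)*P(B2) = 0.384 * 0.761 = 0.292224
P(A) = 0.041347 + 0.292224 = 0.333571

0.333571


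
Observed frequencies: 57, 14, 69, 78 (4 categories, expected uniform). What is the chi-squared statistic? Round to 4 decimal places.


chi2 = sum((O-E)^2/E), E = total/4
total = 218, E = 218/4 = 54.5
(57 - 54.5)^2 / 54.5 = 6.25 / 54.5 = 25/218 ≈ 0.114679
(14 - 54.5)^2 / 54.5 = 1640.25 / 54.5 = 6561/218 ≈ 30.096330
(69 - 54.5)^2 / 54.5 = 210.25 / 54.5 = 841/218 ≈ 3.857798
(78 - 54.5)^2 / 54.5 = 552.25 / 54.5 = 2209/218 ≈ 10.133028
chi2 = 4818/109 ≈ 44.201835

44.2018


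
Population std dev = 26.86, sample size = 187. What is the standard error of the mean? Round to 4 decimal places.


SE = sigma / sqrt(n)
sqrt(187) ≈ 13.674794
SE = 26.86 / 13.674794 ≈ 1.964198

1.9642


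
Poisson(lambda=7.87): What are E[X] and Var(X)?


E[X] = Var(X) = lambda = 7.87

7.87, 7.87


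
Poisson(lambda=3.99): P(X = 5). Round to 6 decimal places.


P = e^(-lam) * lam^k / k!
e^(-3.99) ≈ 0.01849971
lam^k = 3.99^5 ≈ 1011.263840
k! = 5! = 120
P = 0.01849971 * 1011.263840 / 120 ≈ 0.155901

0.155901


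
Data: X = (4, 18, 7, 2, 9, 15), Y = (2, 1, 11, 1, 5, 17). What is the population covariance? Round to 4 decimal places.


Cov = (1/n)*sum((xi-xbar)(yi-ybar))
n = 6, xbar = 55/6 ≈ 9.166667, ybar = 37/6 ≈ 6.166667
sum((xi-xbar)(yi-ybar)) = 395/6 ≈ 65.833333
Cov = 65.833333 / 6 = 395/36 ≈ 10.972222

10.9722


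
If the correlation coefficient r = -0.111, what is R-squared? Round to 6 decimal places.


R^2 = r^2 = (-0.111)^2 = 0.012321

0.012321


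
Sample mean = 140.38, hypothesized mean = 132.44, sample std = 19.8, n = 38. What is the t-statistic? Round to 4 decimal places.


t = (xbar - mu0) / (s/sqrt(n))
xbar - mu0 = 140.38 - 132.44 = 7.94
sqrt(38) ≈ 6.16441400
s/sqrt(n) = 19.8 / 6.16441400 ≈ 3.21198414
t = 7.94 / 3.21198414 ≈ 2.471992

2.4720


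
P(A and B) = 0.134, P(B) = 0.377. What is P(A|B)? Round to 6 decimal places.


P(A|B) = P(A and B) / P(B) = 0.134 / 0.377 = 134/377 ≈ 0.35543767

0.355438


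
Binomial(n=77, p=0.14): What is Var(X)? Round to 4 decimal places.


Var = n*p*(1-p) = 77 * 0.14 * 0.86 = 9.2708

9.2708


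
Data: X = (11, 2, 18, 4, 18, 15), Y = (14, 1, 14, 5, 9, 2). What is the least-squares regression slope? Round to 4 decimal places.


b = sum((xi-xbar)(yi-ybar)) / sum((xi-xbar)^2)
n = 6, xbar = 68/6 = 34/3 ≈ 11.333333, ybar = 45/6 = 7.5
Sxy = sum((xi-xbar)(yi-ybar)) = 110
Sxx = sum((xi-xbar)^2) = 730/3 ≈ 243.333333
b = Sxy / Sxx = 33/73 ≈ 0.452055

0.4521


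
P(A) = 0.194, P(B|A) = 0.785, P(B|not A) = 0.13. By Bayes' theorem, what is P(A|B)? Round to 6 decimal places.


P(A|B) = P(B|A)*P(A) / P(B), P(B) = P(B|A)*P(A) + P(B|not A)*P(not A)
P(B|A)*P(A) = 0.785 * 0.194 = 0.15229
P(B|not A)*P(not A) = 0.13 * 0.806 = 0.10478
P(B) = 0.15229 + 0.10478 = 0.25707
P(A|B) = 0.15229 / 0.25707 ≈ 0.59240674

0.592407


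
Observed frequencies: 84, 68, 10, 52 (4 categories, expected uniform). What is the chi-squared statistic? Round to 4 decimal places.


chi2 = sum((O-E)^2/E), E = total/4
total = 214, E = 214/4 = 53.5
(84 - 53.5)^2 / 53.5 = 930.25 / 53.5 = 3721/214 ≈ 17.387850
(68 - 53.5)^2 / 53.5 = 210.25 / 53.5 = 841/214 ≈ 3.929907
(10 - 53.5)^2 / 53.5 = 1892.25 / 53.5 = 7569/214 ≈ 35.369159
(52 - 53.5)^2 / 53.5 = 2.25 / 53.5 = 9/214 ≈ 0.042056
chi2 = 6070/107 ≈ 56.728972

56.7290


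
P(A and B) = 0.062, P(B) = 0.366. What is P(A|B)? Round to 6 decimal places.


P(A|B) = P(A and B) / P(B) = 0.062 / 0.366 = 31/183 ≈ 0.16939891

0.169399


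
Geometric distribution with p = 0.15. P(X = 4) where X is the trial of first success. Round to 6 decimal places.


P = (1-p)^(k-1) * p
(1-p)^(k-1) = 0.85^3 = 0.614125
P = 0.614125 * 0.15 = 0.09211875

0.092119


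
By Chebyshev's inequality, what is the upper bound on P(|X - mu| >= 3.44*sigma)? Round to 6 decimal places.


P <= 1/k^2
k^2 = 3.44^2 = 11.8336
1/k^2 = 1 / 11.8336 = 625/7396 ≈ 0.08450514

0.084505


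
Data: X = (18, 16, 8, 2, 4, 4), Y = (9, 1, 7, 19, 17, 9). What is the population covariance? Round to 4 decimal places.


Cov = (1/n)*sum((xi-xbar)(yi-ybar))
n = 6, xbar = 52/6 = 26/3 ≈ 8.666667, ybar = 62/6 = 31/3 ≈ 10.333333
sum((xi-xbar)(yi-ybar)) = -484/3 ≈ -161.333333
Cov = -161.333333 / 6 = -242/9 ≈ -26.888889

-26.8889


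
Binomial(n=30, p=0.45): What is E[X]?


E[X] = n*p = 30 * 0.45 = 13.5

13.5


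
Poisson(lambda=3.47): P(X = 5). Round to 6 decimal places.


P = e^(-lam) * lam^k / k!
e^(-3.47) ≈ 0.03111703
lam^k = 3.47^5 ≈ 503.091957
k! = 5! = 120
P = 0.03111703 * 503.091957 / 120 ≈ 0.130456

0.130456


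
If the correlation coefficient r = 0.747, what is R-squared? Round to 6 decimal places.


R^2 = r^2 = (0.747)^2 = 0.558009

0.558009


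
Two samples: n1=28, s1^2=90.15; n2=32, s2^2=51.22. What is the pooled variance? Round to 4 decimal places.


sp^2 = ((n1-1)*s1^2 + (n2-1)*s2^2)/(n1+n2-2)
(n1-1)*s1^2 = 27 * 90.15 = 2434.05
(n2-1)*s2^2 = 31 * 51.22 = 1587.82
numerator = 2434.05 + 1587.82 = 4021.87
n1+n2-2 = 58
sp^2 = 4021.87 / 58 = 402187/5800 ≈ 69.342586

69.3426
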